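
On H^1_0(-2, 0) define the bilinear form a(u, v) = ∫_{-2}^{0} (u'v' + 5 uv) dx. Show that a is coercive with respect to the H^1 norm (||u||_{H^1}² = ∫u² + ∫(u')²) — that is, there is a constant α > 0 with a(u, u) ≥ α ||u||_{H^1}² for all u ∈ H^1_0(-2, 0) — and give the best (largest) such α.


α = 1

Coercivity of a(·,·) on H^1_0(-2, 0) means a(u, u) ≥ α ||u||_{H^1}² for every u ∈ H^1_0.
The interval has length L = 2, and Poincaré/coercivity depend only on L. Here a(u, u) = ∫(u')² + (5)·∫u².
Here c = 5 ≥ 1, so a(u,u) = ∫(u')² + c∫u² ≥ ∫(u')² + ∫u² = ||u||_{H^1}², i.e. α = 1 works. No larger α is possible: a(u,u) ≥ α||u||_{H^1}² means (1−α)∫(u')² ≥ (α−c)∫u², and for the modes u_n = sin(nπ(x−x₀)/L) (x₀ the left endpoint) one has ∫u_n²/∫(u_n')² = (L/(nπ))² → 0, so a(u_n,u_n)/||u_n||_{H^1}² → 1. Hence the optimal constant is α = 1.
Therefore α = 1.


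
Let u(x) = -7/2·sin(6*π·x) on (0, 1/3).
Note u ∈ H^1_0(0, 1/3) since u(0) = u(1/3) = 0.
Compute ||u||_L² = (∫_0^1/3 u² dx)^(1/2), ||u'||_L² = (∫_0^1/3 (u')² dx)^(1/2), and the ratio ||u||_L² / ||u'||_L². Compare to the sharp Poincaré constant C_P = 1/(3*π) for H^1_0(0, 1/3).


||u||_L² / ||u'||_L² = 1/(6*π) < C_P = 1/(3*π).

u(x) = -7/2·sin(6*π·x), so u'(x) = -21*π*cos(6*π*x).
Writing u(x) = A·sin(kπx/L) with A = -7/2 and k = 2, use ∫_0^L sin²(kπx/L) dx = L/2 and ∫_0^L cos²(kπx/L) dx = L/2.
u² = 49/4·sin²(6*π·x) and (u')² = 441*π^2·cos²(6*π·x), and each of sin², cos² integrates to L/2 = 1/6 over (0, 1/3).
∫_0^1/3 u² dx = 49/24, so ||u||_L² = 7*sqrt(6)/12.
∫_0^1/3 (u')² dx = 147*π^2/2, so ||u'||_L² = 7*sqrt(6)*π/2.
Ratio ||u||_L² / ||u'||_L² = 1/(6*π).
Sharp Poincaré constant on H^1_0(0, 1/3) is C_P = L/π = 1/(3*π), achieved by sin(3*π·x).
This is the k = 2 harmonic; the ratio L/(kπ) is strictly less than C_P = L/π, consistent with the sharp inequality ||u||_L² ≤ C_P ||u'||_L².


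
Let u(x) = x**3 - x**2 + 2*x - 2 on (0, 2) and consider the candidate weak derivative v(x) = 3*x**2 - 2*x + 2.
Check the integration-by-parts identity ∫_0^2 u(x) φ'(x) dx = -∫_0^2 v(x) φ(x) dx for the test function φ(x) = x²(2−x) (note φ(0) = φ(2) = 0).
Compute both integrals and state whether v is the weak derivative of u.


LHS = -88/15, RHS = -88/15. Yes, v = u' weakly.

u(x) = x**3 - x**2 + 2*x - 2, classical derivative u'(x) = 3*x**2 - 2*x + 2.
φ(x) = x²(2−x), so φ'(x) = x*(4 - 3*x).
Note φ(0) = φ(2) = 0, so the boundary term u·φ vanishes.
LHS = ∫_0^2 u(x) φ'(x) dx = ∫_0^2 (-3*x^5 + 7*x^4 - 10*x^3 + 14*x^2 - 8*x) dx. Term by term:
  ∫_0^2 -3*x^5 dx = -32;  ∫_0^2 7*x^4 dx = 224/5;  ∫_0^2 -10*x^3 dx = -40;
  ∫_0^2 14*x^2 dx = 112/3;  ∫_0^2 -8*x dx = -16.
Sum: -32 + 224/5 − 40 + 112/3 − 16 = -88/15.
So LHS = -88/15.
∫_0^2 v(x) φ(x) dx = ∫_0^2 (-3*x^5 + 8*x^4 - 6*x^3 + 4*x^2) dx. Term by term:
  ∫_0^2 -3*x^5 dx = -32;  ∫_0^2 8*x^4 dx = 256/5;  ∫_0^2 -6*x^3 dx = -24;
  ∫_0^2 4*x^2 dx = 32/3.
Sum: -32 + 256/5 − 24 + 32/3 = 88/15.
So RHS = -∫_0^2 v(x) φ(x) dx = -88/15.
LHS = RHS, so the identity holds for this test φ.
Moreover u is smooth here and v(x) = u'(x) = 3*x**2 - 2*x + 2 pointwise, so the identity holds for every test function. Hence v is the weak derivative of u.


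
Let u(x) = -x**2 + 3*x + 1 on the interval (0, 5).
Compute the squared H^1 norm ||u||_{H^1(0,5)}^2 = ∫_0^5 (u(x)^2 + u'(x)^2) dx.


||u||_{H^1}^2 = 725/6

The H^1 norm (squared) on an interval (0, L) is
  ||u||_{H^1}^2 = ∫_0^L u(x)^2 dx + ∫_0^L u'(x)^2 dx.
Compute u'(x) = 3 - 2*x.
Then u(x)^2 = x**4 - 6*x**3 + 7*x**2 + 6*x + 1 and u'(x)^2 = 4*x**2 - 12*x + 9.
Integrate each monomial from 0 to 5 using ∫_0^5 c·x^n dx = c·5^(n+1)/(n+1):
  ∫_0^5 u(x)^2 dx = ∫_0^5 (x^4 - 6*x^3 + 7*x^2 + 6*x + 1) dx. Term by term:
    ∫_0^5 x^4 dx = 625;  ∫_0^5 -6*x^3 dx = -1875/2;  ∫_0^5 7*x^2 dx = 875/3;
    ∫_0^5 6*x dx = 75;  ∫_0^5 1 dx = 5.
  Sum: 625 − 1875/2 + 875/3 + 75 + 5 = 355/6.
  ∫_0^5 u'(x)^2 dx = ∫_0^5 (4*x^2 - 12*x + 9) dx. Term by term:
    ∫_0^5 4*x^2 dx = 500/3;  ∫_0^5 -12*x dx = -150;  ∫_0^5 9 dx = 45.
  Sum: 500/3 − 150 + 45 = 185/3.
Adding: ||u||_{H^1}^2 = 355/6 + 185/3 = 725/6.


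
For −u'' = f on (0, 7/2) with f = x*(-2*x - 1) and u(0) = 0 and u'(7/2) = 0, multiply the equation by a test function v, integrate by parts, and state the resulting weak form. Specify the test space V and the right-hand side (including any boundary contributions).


V = {v ∈ H^1(0, 7/2) : v(0) = 0} (test functions vanish at x = 0 where u is specified); weak form: ∫_0^7/2 u'v' dx = ∫_0^7/2 (x*(-2*x - 1)) v dx for all v ∈ V.

Multiply both sides by a test function v and integrate from 0 to 7/2:
  ∫_0^7/2 −u''(x) v(x) dx = ∫_0^7/2 f(x) v(x) dx.
Integrate the LHS by parts once:
  ∫_0^7/2 −u'' v dx = −[u'(x) v(x)]_0^7/2 + ∫_0^7/2 u'(x) v'(x) dx.
Thus ∫_0^7/2 u'(x) v'(x) dx = ∫_0^7/2 f(x) v(x) dx + [u'(x) v(x)]_0^7/2.
Choose V so that boundary terms are either known or forced to vanish.
Mixed BC: u(0) = 0 (Dirichlet) and u'(7/2) = 0 (Neumann). Define V = {v ∈ H^1(0, 7/2) : v(0) = 0}. Then [u' v]_0^7/2 = u'(7/2)·v(7/2) − u'(0)·0 = 0.
Weak formulation: find u (satisfying any essential BC) such that ∫_0^7/2 u'(x) v'(x) dx = ∫_0^7/2 f v dx for all v ∈ V (Dirichlet at 0 absorbed into V; the Neumann datum at x = 7/2 is zero, so no boundary term remains).
Substituting f(x) = x*(-2*x - 1), the right-hand side is ∫_0^7/2 (x*(-2*x - 1)) v dx.


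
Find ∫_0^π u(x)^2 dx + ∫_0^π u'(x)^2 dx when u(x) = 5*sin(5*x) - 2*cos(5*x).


||u||_{H^1(0,π)}^2 = 377*π

u'(x) = 10*sin(5*x) + 25*cos(5*x).
Expand u² and (u')² and integrate term by term on (0, π), using: for integers n ≥ 1, ∫_0^π sin²(nx) dx = ∫_0^π cos²(nx) dx = π/2; for n ≠ n', ∫_0^π sin(nx)sin(n'x) dx = ∫_0^π cos(nx)cos(n'x) dx = 0; and by product-to-sum, ∫_0^π sin(nx)cos(n'x) dx = ½∫_0^π [sin((n+n')x) + sin((n−n')x)] dx, which is 0 when n+n' is even and 2n/(n²−n'²) when n+n' is odd (it need not vanish on (0, π)).
  u² squared terms: (-2)²·∫cos(5x)² dx = 4·π/2 = 2*π;  (5)²·∫sin(5x)² dx = 25·π/2 = 25*π/2.
  u² cross terms: 2·(-2)·(5)·∫cos(5x)·sin(5x) dx = -20·(0) = 0.
  So ∫_0^π u² dx = 2*π + 25*π/2 + 0 = 29*π/2.
  (u')² squared terms: (10)²·∫sin(5x)² dx = 100·π/2 = 50*π;  (25)²·∫cos(5x)² dx = 625·π/2 = 625*π/2.
  (u')² cross terms: 2·(10)·(25)·∫sin(5x)·cos(5x) dx = 500·(0) = 0.
  So ∫_0^π (u')² dx = 50*π + 625*π/2 + 0 = 725*π/2.
||u||_{H^1}^2 = (29*π/2) + (725*π/2) = 377*π.


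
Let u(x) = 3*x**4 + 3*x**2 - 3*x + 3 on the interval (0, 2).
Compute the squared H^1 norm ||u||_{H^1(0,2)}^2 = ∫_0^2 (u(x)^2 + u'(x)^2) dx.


||u||_{H^1}^2 = 143944/35

The H^1 norm (squared) on an interval (0, L) is
  ||u||_{H^1}^2 = ∫_0^L u(x)^2 dx + ∫_0^L u'(x)^2 dx.
Compute u'(x) = 12*x**3 + 6*x - 3.
Then u(x)^2 = 9*x**8 + 18*x**6 - 18*x**5 + 27*x**4 - 18*x**3 + 27*x**2 - 18*x + 9 and u'(x)^2 = 144*x**6 + 144*x**4 - 72*x**3 + 36*x**2 - 36*x + 9.
Integrate each monomial from 0 to 2 using ∫_0^2 c·x^n dx = c·2^(n+1)/(n+1):
  ∫_0^2 u(x)^2 dx = ∫_0^2 (9*x^8 + 18*x^6 - 18*x^5 + 27*x^4 - 18*x^3 + 27*x^2 - 18*x + 9) dx. Term by term:
    ∫_0^2 9*x^8 dx = 512;  ∫_0^2 18*x^6 dx = 2304/7;  ∫_0^2 -18*x^5 dx = -192;
    ∫_0^2 27*x^4 dx = 864/5;  ∫_0^2 -18*x^3 dx = -72;  ∫_0^2 27*x^2 dx = 72;
    ∫_0^2 -18*x dx = -36;  ∫_0^2 9 dx = 18.
  Sum: 512 + 2304/7 − 192 + 864/5 − 72 + 72 − 36 + 18 = 28138/35.
  ∫_0^2 u'(x)^2 dx = ∫_0^2 (144*x^6 + 144*x^4 - 72*x^3 + 36*x^2 - 36*x + 9) dx. Term by term:
    ∫_0^2 144*x^6 dx = 18432/7;  ∫_0^2 144*x^4 dx = 4608/5;  ∫_0^2 -72*x^3 dx = -288;
    ∫_0^2 36*x^2 dx = 96;  ∫_0^2 -36*x dx = -72;  ∫_0^2 9 dx = 18.
  Sum: 18432/7 + 4608/5 − 288 + 96 − 72 + 18 = 115806/35.
Adding: ||u||_{H^1}^2 = 28138/35 + 115806/35 = 143944/35.


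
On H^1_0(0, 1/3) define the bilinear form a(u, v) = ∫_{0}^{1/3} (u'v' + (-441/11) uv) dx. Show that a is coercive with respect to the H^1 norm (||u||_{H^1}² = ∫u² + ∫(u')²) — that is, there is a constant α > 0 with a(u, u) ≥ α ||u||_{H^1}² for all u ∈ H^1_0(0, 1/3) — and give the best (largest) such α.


α = 9*(-49 + 11*π^2)/(11*(1 + 9*π^2))

Coercivity of a(·,·) on H^1_0(0, 1/3) means a(u, u) ≥ α ||u||_{H^1}² for every u ∈ H^1_0.
The interval has length L = 1/3, and Poincaré/coercivity depend only on L. Here a(u, u) = ∫(u')² + (-441/11)·∫u².
Here c = -441/11 < 0 with |c| < (π/L)² = 9*π^2, so coercivity still holds. The condition a(u,u) ≥ α||u||_{H^1}² reads (1−α)∫(u')² ≥ (α−c)∫u². Any admissible α is ≤ 1 (rapidly oscillating u have ∫u²/∫(u')² → 0), and α = 1 would force 0 ≥ (1−c)∫u², impossible since c < 1; so 1−α > 0. By the sharp Poincaré inequality on H^1_0 of an interval of length L, ∫(u')² ≥ (π/L)²∫u² with equality for the first sine mode sin(π(x−x₀)/L) (x₀ the left endpoint), so the inequality holds for all u iff (1−α)(π/L)² ≥ α − c, i.e. α ≤ ((π/L)² + c)/((π/L)² + 1) = (1 + c(L/π)²)/(1 + (L/π)²). (Direct route, valid since c ≤ 0: Poincaré gives c∫u² ≥ c(L/π)²∫(u')², so a(u,u) ≥ (1 + c(L/π)²)∫(u')², while ||u||_{H^1}² ≤ (1 + (L/π)²)∫(u')²; dividing yields the same α.) With (π/L)² = 9*π^2 and c = -441/11, the largest admissible constant is α = ((π/L)² + c)/((π/L)² + 1).
Simplifying, α = 9*(-49 + 11*π^2)/(11*(1 + 9*π^2)).


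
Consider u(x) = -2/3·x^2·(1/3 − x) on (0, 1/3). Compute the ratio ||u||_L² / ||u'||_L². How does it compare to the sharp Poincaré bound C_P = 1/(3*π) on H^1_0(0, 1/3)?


||u||_L² / ||u'||_L² = sqrt(14)/42 < C_P = 1/(3*π).

u(x) = -2/3·x^2·(1/3 − x), so u'(x) = 2*x*(9*x - 2)/9.
u(x) = -2/3·x^2·(1/3 − x) vanishes at x = 0 and x = 1/3, so u ∈ H^1_0(0, 1/3). Differentiate via the product rule and integrate the resulting polynomials term by term.
  ∫_0^1/3 u² dx = ∫_0^1/3 (4*x^6/9 - 8*x^5/27 + 4*x^4/81) dx. Term by term:
    ∫_0^1/3 4*x^6/9 dx = 4/137781;  ∫_0^1/3 -8*x^5/27 dx = -4/59049;  ∫_0^1/3 4*x^4/81 dx = 4/98415.
  Sum: 4/137781 − 4/59049 + 4/98415 = 4/2066715.
  ∫_0^1/3 (u')² dx = ∫_0^1/3 (4*x^4 - 16*x^3/9 + 16*x^2/81) dx. Term by term:
    ∫_0^1/3 4*x^4 dx = 4/1215;  ∫_0^1/3 -16*x^3/9 dx = -4/729;  ∫_0^1/3 16*x^2/81 dx = 16/6561.
  Sum: 4/1215 − 4/729 + 16/6561 = 8/32805.
∫_0^1/3 u² dx = 4/2066715, so ||u||_L² = 2*sqrt(35)/8505.
∫_0^1/3 (u')² dx = 8/32805, so ||u'||_L² = 2*sqrt(10)/405.
Ratio ||u||_L² / ||u'||_L² = sqrt(14)/42.
Sharp Poincaré constant on H^1_0(0, 1/3) is C_P = L/π = 1/(3*π), achieved by sin(3*π·x).
A polynomial bump cannot attain the sharp Poincaré constant (only the first sine eigenfunction does), so the ratio is strictly less than C_P, consistent with ||u||_L² ≤ C_P ||u'||_L².


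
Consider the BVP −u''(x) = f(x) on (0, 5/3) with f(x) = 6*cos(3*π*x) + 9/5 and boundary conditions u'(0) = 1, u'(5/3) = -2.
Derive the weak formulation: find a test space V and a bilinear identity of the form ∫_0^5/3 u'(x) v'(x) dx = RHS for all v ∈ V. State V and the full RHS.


V = H^1(0, 5/3) (v unrestricted at boundary; u is determined up to an additive constant); weak form: ∫_0^5/3 u'v' dx = ∫_0^5/3 (6*cos(3*π*x) + 9/5) v dx − 2·v(5/3) − v(0) for all v ∈ V.

Multiply both sides by a test function v and integrate from 0 to 5/3:
  ∫_0^5/3 −u''(x) v(x) dx = ∫_0^5/3 f(x) v(x) dx.
Integrate the LHS by parts once:
  ∫_0^5/3 −u'' v dx = −[u'(x) v(x)]_0^5/3 + ∫_0^5/3 u'(x) v'(x) dx.
Thus ∫_0^5/3 u'(x) v'(x) dx = ∫_0^5/3 f(x) v(x) dx + [u'(x) v(x)]_0^5/3.
Choose V so that boundary terms are either known or forced to vanish.
u has inhomogeneous Neumann u'(0) = 1, u'(5/3) = -2. [u' v]_0^5/3 = (-2)·v(5/3) − (1)·v(0) = − 2·v(5/3) − v(0). Take V = H^1(0, 5/3); boundary term becomes part of RHS.
Weak formulation: find u (satisfying any essential BC) such that ∫_0^5/3 u'(x) v'(x) dx = ∫_0^5/3 f v dx − 2·v(5/3) − v(0) for all v ∈ V (Neumann data are natural BCs: they enter the RHS as boundary terms).
Substituting f(x) = 6*cos(3*π*x) + 9/5, the right-hand side is ∫_0^5/3 (6*cos(3*π*x) + 9/5) v dx − 2·v(5/3) − v(0).
Compatibility check (pure Neumann): taking v ≡ 1 ∈ V gives 0 = ∫_0^5/3 f dx + (-2) − (1), i.e. ∫_0^5/3 f dx must equal u'(0) − u'(5/3) = 3. Indeed ∫_0^5/3 (6*cos(3*π*x) + 9/5) dx = 3, so the data are compatible. The solution is then unique only up to an additive constant (fix it e.g. by requiring ∫_0^5/3 u dx = 0).


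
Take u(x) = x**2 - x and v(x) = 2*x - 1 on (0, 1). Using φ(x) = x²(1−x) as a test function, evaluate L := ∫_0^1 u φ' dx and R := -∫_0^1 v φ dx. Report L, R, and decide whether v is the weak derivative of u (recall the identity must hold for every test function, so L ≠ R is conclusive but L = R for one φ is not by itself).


LHS = -1/60, RHS = -1/60. Yes, v = u' weakly.

u(x) = x**2 - x, classical derivative u'(x) = 2*x - 1.
φ(x) = x²(1−x), so φ'(x) = x*(2 - 3*x).
Note φ(0) = φ(1) = 0, so the boundary term u·φ vanishes.
LHS = ∫_0^1 u(x) φ'(x) dx = ∫_0^1 (-3*x^4 + 5*x^3 - 2*x^2) dx. Term by term:
  ∫_0^1 -3*x^4 dx = -3/5;  ∫_0^1 5*x^3 dx = 5/4;  ∫_0^1 -2*x^2 dx = -2/3.
Sum: -3/5 + 5/4 − 2/3 = -1/60.
So LHS = -1/60.
∫_0^1 v(x) φ(x) dx = ∫_0^1 (-2*x^4 + 3*x^3 - x^2) dx. Term by term:
  ∫_0^1 -2*x^4 dx = -2/5;  ∫_0^1 3*x^3 dx = 3/4;  ∫_0^1 -x^2 dx = -1/3.
Sum: -2/5 + 3/4 − 1/3 = 1/60.
So RHS = -∫_0^1 v(x) φ(x) dx = -1/60.
LHS = RHS, so the identity holds for this test φ.
Moreover u is smooth here and v(x) = u'(x) = 2*x - 1 pointwise, so the identity holds for every test function. Hence v is the weak derivative of u.


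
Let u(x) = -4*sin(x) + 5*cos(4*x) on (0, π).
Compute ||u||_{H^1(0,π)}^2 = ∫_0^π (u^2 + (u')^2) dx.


||u||_{H^1(0,π)}^2 = 272/3 + 457*π/2

u'(x) = -20*sin(4*x) - 4*cos(x).
Expand u² and (u')² and integrate term by term on (0, π), using: for integers n ≥ 1, ∫_0^π sin²(nx) dx = ∫_0^π cos²(nx) dx = π/2; for n ≠ n', ∫_0^π sin(nx)sin(n'x) dx = ∫_0^π cos(nx)cos(n'x) dx = 0; and by product-to-sum, ∫_0^π sin(nx)cos(n'x) dx = ½∫_0^π [sin((n+n')x) + sin((n−n')x)] dx, which is 0 when n+n' is even and 2n/(n²−n'²) when n+n' is odd (it need not vanish on (0, π)).
  u² squared terms: (-4)²·∫sin(x)² dx = 16·π/2 = 8*π;  (5)²·∫cos(4x)² dx = 25·π/2 = 25*π/2.
  u² cross terms: 2·(-4)·(5)·∫sin(x)·cos(4x) dx = -40·(-2/15) = 16/3.
  So ∫_0^π u² dx = 8*π + 25*π/2 + 16/3 = 16/3 + 41*π/2.
  (u')² squared terms: (-20)²·∫sin(4x)² dx = 400·π/2 = 200*π;  (-4)²·∫cos(x)² dx = 16·π/2 = 8*π.
  (u')² cross terms: 2·(-20)·(-4)·∫sin(4x)·cos(x) dx = 160·(8/15) = 256/3.
  So ∫_0^π (u')² dx = 200*π + 8*π + 256/3 = 256/3 + 208*π.
||u||_{H^1}^2 = (16/3 + 41*π/2) + (256/3 + 208*π) = 272/3 + 457*π/2.


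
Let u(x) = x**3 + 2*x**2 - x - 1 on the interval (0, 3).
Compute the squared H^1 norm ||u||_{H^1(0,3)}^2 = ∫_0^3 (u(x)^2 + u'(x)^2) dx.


||u||_{H^1}^2 = 121767/70

The H^1 norm (squared) on an interval (0, L) is
  ||u||_{H^1}^2 = ∫_0^L u(x)^2 dx + ∫_0^L u'(x)^2 dx.
Compute u'(x) = 3*x**2 + 4*x - 1.
Then u(x)^2 = x**6 + 4*x**5 + 2*x**4 - 6*x**3 - 3*x**2 + 2*x + 1 and u'(x)^2 = 9*x**4 + 24*x**3 + 10*x**2 - 8*x + 1.
Integrate each monomial from 0 to 3 using ∫_0^3 c·x^n dx = c·3^(n+1)/(n+1):
  ∫_0^3 u(x)^2 dx = ∫_0^3 (x^6 + 4*x^5 + 2*x^4 - 6*x^3 - 3*x^2 + 2*x + 1) dx. Term by term:
    ∫_0^3 x^6 dx = 2187/7;  ∫_0^3 4*x^5 dx = 486;  ∫_0^3 2*x^4 dx = 486/5;
    ∫_0^3 -6*x^3 dx = -243/2;  ∫_0^3 -3*x^2 dx = -27;  ∫_0^3 2*x dx = 9;
    ∫_0^3 1 dx = 3.
  Sum: 2187/7 + 486 + 486/5 − 243/2 − 27 + 9 + 3 = 53139/70.
  ∫_0^3 u'(x)^2 dx = ∫_0^3 (9*x^4 + 24*x^3 + 10*x^2 - 8*x + 1) dx. Term by term:
    ∫_0^3 9*x^4 dx = 2187/5;  ∫_0^3 24*x^3 dx = 486;  ∫_0^3 10*x^2 dx = 90;
    ∫_0^3 -8*x dx = -36;  ∫_0^3 1 dx = 3.
  Sum: 2187/5 + 486 + 90 − 36 + 3 = 4902/5.
Adding: ||u||_{H^1}^2 = 53139/70 + 4902/5 = 121767/70.


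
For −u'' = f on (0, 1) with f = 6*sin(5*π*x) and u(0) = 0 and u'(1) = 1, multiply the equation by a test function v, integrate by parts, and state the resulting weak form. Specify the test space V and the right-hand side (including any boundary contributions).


V = {v ∈ H^1(0, 1) : v(0) = 0} (test functions vanish at x = 0 where u is specified); weak form: ∫_0^1 u'v' dx = ∫_0^1 (6*sin(5*π*x)) v dx + v(1) for all v ∈ V.

Multiply both sides by a test function v and integrate from 0 to 1:
  ∫_0^1 −u''(x) v(x) dx = ∫_0^1 f(x) v(x) dx.
Integrate the LHS by parts once:
  ∫_0^1 −u'' v dx = −[u'(x) v(x)]_0^1 + ∫_0^1 u'(x) v'(x) dx.
Thus ∫_0^1 u'(x) v'(x) dx = ∫_0^1 f(x) v(x) dx + [u'(x) v(x)]_0^1.
Choose V so that boundary terms are either known or forced to vanish.
Mixed BC: u(0) = 0 (Dirichlet) and u'(1) = 1 (Neumann). Define V = {v ∈ H^1(0, 1) : v(0) = 0}. Then [u' v]_0^1 = u'(1)·v(1) − u'(0)·0 = v(1).
Weak formulation: find u (satisfying any essential BC) such that ∫_0^1 u'(x) v'(x) dx = ∫_0^1 f v dx + v(1) for all v ∈ V (Dirichlet at 0 absorbed into V; Neumann datum at x = 1 contributes the boundary term).
Substituting f(x) = 6*sin(5*π*x), the right-hand side is ∫_0^1 (6*sin(5*π*x)) v dx + v(1).


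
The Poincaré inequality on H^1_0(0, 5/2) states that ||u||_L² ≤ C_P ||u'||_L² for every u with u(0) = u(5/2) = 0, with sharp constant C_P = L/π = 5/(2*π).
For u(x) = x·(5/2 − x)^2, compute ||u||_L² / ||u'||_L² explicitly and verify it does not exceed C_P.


||u||_L² / ||u'||_L² = 5*sqrt(14)/28 < C_P = 5/(2*π).

u(x) = x·(5/2 − x)^2, so u'(x) = (2*x - 5)*(6*x - 5)/4.
u(x) = x·(5/2 − x)^2 vanishes at x = 0 and x = 5/2, so u ∈ H^1_0(0, 5/2). Differentiate via the product rule and integrate the resulting polynomials term by term.
  ∫_0^5/2 u² dx = ∫_0^5/2 (x^6 - 10*x^5 + 75*x^4/2 - 125*x^3/2 + 625*x^2/16) dx. Term by term:
    ∫_0^5/2 x^6 dx = 78125/896;  ∫_0^5/2 -10*x^5 dx = -78125/192;  ∫_0^5/2 75*x^4/2 dx = 46875/64;
    ∫_0^5/2 -125*x^3/2 dx = -78125/128;  ∫_0^5/2 625*x^2/16 dx = 78125/384.
  Sum: 78125/896 − 78125/192 + 46875/64 − 78125/128 + 78125/384 = 15625/2688.
  ∫_0^5/2 (u')² dx = ∫_0^5/2 (9*x^4 - 60*x^3 + 275*x^2/2 - 125*x + 625/16) dx. Term by term:
    ∫_0^5/2 9*x^4 dx = 5625/32;  ∫_0^5/2 -60*x^3 dx = -9375/16;  ∫_0^5/2 275*x^2/2 dx = 34375/48;
    ∫_0^5/2 -125*x dx = -3125/8;  ∫_0^5/2 625/16 dx = 3125/32.
  Sum: 5625/32 − 9375/16 + 34375/48 − 3125/8 + 3125/32 = 625/48.
∫_0^5/2 u² dx = 15625/2688, so ||u||_L² = 125*sqrt(42)/336.
∫_0^5/2 (u')² dx = 625/48, so ||u'||_L² = 25*sqrt(3)/12.
Ratio ||u||_L² / ||u'||_L² = 5*sqrt(14)/28.
Sharp Poincaré constant on H^1_0(0, 5/2) is C_P = L/π = 5/(2*π), achieved by sin(2*π/5·x).
A polynomial bump cannot attain the sharp Poincaré constant (only the first sine eigenfunction does), so the ratio is strictly less than C_P, consistent with ||u||_L² ≤ C_P ||u'||_L².


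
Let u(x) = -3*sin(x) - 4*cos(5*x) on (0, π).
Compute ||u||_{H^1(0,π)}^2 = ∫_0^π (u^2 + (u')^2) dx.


||u||_{H^1(0,π)}^2 = 217*π

u'(x) = 20*sin(5*x) - 3*cos(x).
Expand u² and (u')² and integrate term by term on (0, π), using: for integers n ≥ 1, ∫_0^π sin²(nx) dx = ∫_0^π cos²(nx) dx = π/2; for n ≠ n', ∫_0^π sin(nx)sin(n'x) dx = ∫_0^π cos(nx)cos(n'x) dx = 0; and by product-to-sum, ∫_0^π sin(nx)cos(n'x) dx = ½∫_0^π [sin((n+n')x) + sin((n−n')x)] dx, which is 0 when n+n' is even and 2n/(n²−n'²) when n+n' is odd (it need not vanish on (0, π)).
  u² squared terms: (-4)²·∫cos(5x)² dx = 16·π/2 = 8*π;  (-3)²·∫sin(x)² dx = 9·π/2 = 9*π/2.
  u² cross terms: 2·(-4)·(-3)·∫cos(5x)·sin(x) dx = 24·(0) = 0.
  So ∫_0^π u² dx = 8*π + 9*π/2 + 0 = 25*π/2.
  (u')² squared terms: (-3)²·∫cos(x)² dx = 9·π/2 = 9*π/2;  (20)²·∫sin(5x)² dx = 400·π/2 = 200*π.
  (u')² cross terms: 2·(-3)·(20)·∫cos(x)·sin(5x) dx = -120·(0) = 0.
  So ∫_0^π (u')² dx = 9*π/2 + 200*π + 0 = 409*π/2.
||u||_{H^1}^2 = (25*π/2) + (409*π/2) = 217*π.


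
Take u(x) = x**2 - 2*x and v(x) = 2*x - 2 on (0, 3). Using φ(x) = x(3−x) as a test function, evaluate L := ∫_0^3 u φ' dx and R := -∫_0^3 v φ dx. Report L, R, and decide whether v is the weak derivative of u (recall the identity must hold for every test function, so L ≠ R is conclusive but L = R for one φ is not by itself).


LHS = -9/2, RHS = -9/2. Yes, v = u' weakly.

u(x) = x**2 - 2*x, classical derivative u'(x) = 2*x - 2.
φ(x) = x(3−x), so φ'(x) = 3 - 2*x.
Note φ(0) = φ(3) = 0, so the boundary term u·φ vanishes.
LHS = ∫_0^3 u(x) φ'(x) dx = ∫_0^3 (-2*x^3 + 7*x^2 - 6*x) dx. Term by term:
  ∫_0^3 -2*x^3 dx = -81/2;  ∫_0^3 7*x^2 dx = 63;  ∫_0^3 -6*x dx = -27.
Sum: -81/2 + 63 − 27 = -9/2.
So LHS = -9/2.
∫_0^3 v(x) φ(x) dx = ∫_0^3 (-2*x^3 + 8*x^2 - 6*x) dx. Term by term:
  ∫_0^3 -2*x^3 dx = -81/2;  ∫_0^3 8*x^2 dx = 72;  ∫_0^3 -6*x dx = -27.
Sum: -81/2 + 72 − 27 = 9/2.
So RHS = -∫_0^3 v(x) φ(x) dx = -9/2.
LHS = RHS, so the identity holds for this test φ.
Moreover u is smooth here and v(x) = u'(x) = 2*x - 2 pointwise, so the identity holds for every test function. Hence v is the weak derivative of u.


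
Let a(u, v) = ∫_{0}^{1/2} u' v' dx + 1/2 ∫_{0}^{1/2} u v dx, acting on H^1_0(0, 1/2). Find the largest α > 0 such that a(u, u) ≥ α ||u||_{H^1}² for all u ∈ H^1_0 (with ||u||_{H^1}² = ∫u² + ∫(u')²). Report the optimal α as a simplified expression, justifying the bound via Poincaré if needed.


α = (1 + 8*π^2)/(2*(1 + 4*π^2))

Coercivity of a(·,·) on H^1_0(0, 1/2) means a(u, u) ≥ α ||u||_{H^1}² for every u ∈ H^1_0.
The interval has length L = 1/2, and Poincaré/coercivity depend only on L. Here a(u, u) = ∫(u')² + (1/2)·∫u².
Here 0 < c = 1/2 < 1. The condition a(u,u) ≥ α||u||_{H^1}² reads (1−α)∫(u')² ≥ (α−c)∫u². Any admissible α is ≤ 1 (rapidly oscillating u have ∫u²/∫(u')² → 0), and α = 1 would force 0 ≥ (1−c)∫u², impossible since c < 1; so 1−α > 0. By the sharp Poincaré inequality on H^1_0 of an interval of length L, ∫(u')² ≥ (π/L)²∫u² with equality for the first sine mode sin(π(x−x₀)/L) (x₀ the left endpoint), so the inequality holds for all u iff (1−α)(π/L)² ≥ α − c, i.e. α ≤ ((π/L)² + c)/((π/L)² + 1) = (1 + c(L/π)²)/(1 + (L/π)²). With (π/L)² = 4*π^2 and c = 1/2, the largest admissible constant is α = ((π/L)² + c)/((π/L)² + 1).
Simplifying, α = (1 + 8*π^2)/(2*(1 + 4*π^2)).


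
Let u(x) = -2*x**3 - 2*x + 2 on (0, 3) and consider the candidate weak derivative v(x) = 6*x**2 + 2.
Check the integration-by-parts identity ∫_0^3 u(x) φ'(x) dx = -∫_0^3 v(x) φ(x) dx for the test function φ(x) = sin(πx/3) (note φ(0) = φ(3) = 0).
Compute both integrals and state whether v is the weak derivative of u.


LHS = -648/π^3 + 174/π, RHS = -174/π + 648/π^3. No, v is not the weak derivative of u.

u(x) = -2*x**3 - 2*x + 2, classical derivative u'(x) = -6*x**2 - 2.
φ(x) = sin(πx/3), so φ'(x) = π*cos(π*x/3)/3.
Note φ(0) = φ(3) = 0, so the boundary term u·φ vanishes.
LHS = ∫_0^3 u(x) φ'(x) dx = ∫_0^3 (-2*π*x^3*cos(π*x/3)/3 - 2*π*x*cos(π*x/3)/3 + 2*π*cos(π*x/3)/3) dx. Term by term:
  ∫_0^3 2*π*cos(π*x/3)/3 dx = 0;  ∫_0^3 -2*π*x*cos(π*x/3)/3 dx = 12/π;  ∫_0^3 -2*π*x^3*cos(π*x/3)/3 dx = -648/π^3 + 162/π.
Sum: 0 + 12/π + -648/π^3 + 162/π = -648/π^3 + 174/π.
So LHS = -648/π^3 + 174/π.
∫_0^3 v(x) φ(x) dx = ∫_0^3 (6*x^2*sin(π*x/3) + 2*sin(π*x/3)) dx. Term by term:
  ∫_0^3 2*sin(π*x/3) dx = 12/π;  ∫_0^3 6*x^2*sin(π*x/3) dx = -648/π^3 + 162/π.
Sum: 12/π + -648/π^3 + 162/π = -648/π^3 + 174/π.
So RHS = -∫_0^3 v(x) φ(x) dx = -174/π + 648/π^3.
LHS − RHS = -1296/π^3 + 348/π ≠ 0, so the identity fails.
(For a valid weak derivative the identity must hold for EVERY test function, in particular this one. The failure shows v is NOT the weak derivative of u.)
Correct weak derivative would be u'(x) = -6*x**2 - 2.


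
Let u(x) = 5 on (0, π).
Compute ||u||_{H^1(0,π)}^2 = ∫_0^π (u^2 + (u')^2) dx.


||u||_{H^1(0,π)}^2 = 25*π

u'(x) = 0.
Expand u² and (u')² and integrate term by term on (0, π), using: for integers n ≥ 1, ∫_0^π sin²(nx) dx = ∫_0^π cos²(nx) dx = π/2; for n ≠ n', ∫_0^π sin(nx)sin(n'x) dx = ∫_0^π cos(nx)cos(n'x) dx = 0; and by product-to-sum, ∫_0^π sin(nx)cos(n'x) dx = ½∫_0^π [sin((n+n')x) + sin((n−n')x)] dx, which is 0 when n+n' is even and 2n/(n²−n'²) when n+n' is odd (it need not vanish on (0, π)). For the constant mode: ∫_0^π 1 dx = π, ∫_0^π cos(nx) dx = 0, ∫_0^π sin(nx) dx = (1−(−1)^n)/n.
  u² squared terms: (5)²·∫1 dx = 25·π = 25*π.
  So ∫_0^π u² dx = 25*π.
  u' ≡ 0, so ∫_0^π (u')² dx = 0.
||u||_{H^1}^2 = (25*π) + (0) = 25*π.


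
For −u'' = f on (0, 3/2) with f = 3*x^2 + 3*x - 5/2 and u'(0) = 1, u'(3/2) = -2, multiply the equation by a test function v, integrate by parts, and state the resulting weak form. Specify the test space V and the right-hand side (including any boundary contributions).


V = H^1(0, 3/2) (v unrestricted at boundary; u is determined up to an additive constant); weak form: ∫_0^3/2 u'v' dx = ∫_0^3/2 (3*x^2 + 3*x - 5/2) v dx − 2·v(3/2) − v(0) for all v ∈ V.

Multiply both sides by a test function v and integrate from 0 to 3/2:
  ∫_0^3/2 −u''(x) v(x) dx = ∫_0^3/2 f(x) v(x) dx.
Integrate the LHS by parts once:
  ∫_0^3/2 −u'' v dx = −[u'(x) v(x)]_0^3/2 + ∫_0^3/2 u'(x) v'(x) dx.
Thus ∫_0^3/2 u'(x) v'(x) dx = ∫_0^3/2 f(x) v(x) dx + [u'(x) v(x)]_0^3/2.
Choose V so that boundary terms are either known or forced to vanish.
u has inhomogeneous Neumann u'(0) = 1, u'(3/2) = -2. [u' v]_0^3/2 = (-2)·v(3/2) − (1)·v(0) = − 2·v(3/2) − v(0). Take V = H^1(0, 3/2); boundary term becomes part of RHS.
Weak formulation: find u (satisfying any essential BC) such that ∫_0^3/2 u'(x) v'(x) dx = ∫_0^3/2 f v dx − 2·v(3/2) − v(0) for all v ∈ V (Neumann data are natural BCs: they enter the RHS as boundary terms).
Substituting f(x) = 3*x^2 + 3*x - 5/2, the right-hand side is ∫_0^3/2 (3*x^2 + 3*x - 5/2) v dx − 2·v(3/2) − v(0).
Compatibility check (pure Neumann): taking v ≡ 1 ∈ V gives 0 = ∫_0^3/2 f dx + (-2) − (1), i.e. ∫_0^3/2 f dx must equal u'(0) − u'(3/2) = 3. Indeed ∫_0^3/2 (3*x^2 + 3*x - 5/2) dx = 3, so the data are compatible. The solution is then unique only up to an additive constant (fix it e.g. by requiring ∫_0^3/2 u dx = 0).


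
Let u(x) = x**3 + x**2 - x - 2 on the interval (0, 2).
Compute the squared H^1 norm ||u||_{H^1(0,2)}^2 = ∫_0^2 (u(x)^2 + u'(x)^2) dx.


||u||_{H^1}^2 = 3902/35

The H^1 norm (squared) on an interval (0, L) is
  ||u||_{H^1}^2 = ∫_0^L u(x)^2 dx + ∫_0^L u'(x)^2 dx.
Compute u'(x) = 3*x**2 + 2*x - 1.
Then u(x)^2 = x**6 + 2*x**5 - x**4 - 6*x**3 - 3*x**2 + 4*x + 4 and u'(x)^2 = 9*x**4 + 12*x**3 - 2*x**2 - 4*x + 1.
Integrate each monomial from 0 to 2 using ∫_0^2 c·x^n dx = c·2^(n+1)/(n+1):
  ∫_0^2 u(x)^2 dx = ∫_0^2 (x^6 + 2*x^5 - x^4 - 6*x^3 - 3*x^2 + 4*x + 4) dx. Term by term:
    ∫_0^2 x^6 dx = 128/7;  ∫_0^2 2*x^5 dx = 64/3;  ∫_0^2 -x^4 dx = -32/5;
    ∫_0^2 -6*x^3 dx = -24;  ∫_0^2 -3*x^2 dx = -8;  ∫_0^2 4*x dx = 8;
    ∫_0^2 4 dx = 8.
  Sum: 128/7 + 64/3 − 32/5 − 24 − 8 + 8 + 8 = 1808/105.
  ∫_0^2 u'(x)^2 dx = ∫_0^2 (9*x^4 + 12*x^3 - 2*x^2 - 4*x + 1) dx. Term by term:
    ∫_0^2 9*x^4 dx = 288/5;  ∫_0^2 12*x^3 dx = 48;  ∫_0^2 -2*x^2 dx = -16/3;
    ∫_0^2 -4*x dx = -8;  ∫_0^2 1 dx = 2.
  Sum: 288/5 + 48 − 16/3 − 8 + 2 = 1414/15.
Adding: ||u||_{H^1}^2 = 1808/105 + 1414/15 = 3902/35.


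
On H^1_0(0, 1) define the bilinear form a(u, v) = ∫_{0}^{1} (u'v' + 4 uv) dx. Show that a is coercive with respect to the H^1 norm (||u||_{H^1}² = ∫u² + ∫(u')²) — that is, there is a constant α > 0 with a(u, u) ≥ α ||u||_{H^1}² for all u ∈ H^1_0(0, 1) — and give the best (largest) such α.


α = 1

Coercivity of a(·,·) on H^1_0(0, 1) means a(u, u) ≥ α ||u||_{H^1}² for every u ∈ H^1_0.
The interval has length L = 1, and Poincaré/coercivity depend only on L. Here a(u, u) = ∫(u')² + (4)·∫u².
Here c = 4 ≥ 1, so a(u,u) = ∫(u')² + c∫u² ≥ ∫(u')² + ∫u² = ||u||_{H^1}², i.e. α = 1 works. No larger α is possible: a(u,u) ≥ α||u||_{H^1}² means (1−α)∫(u')² ≥ (α−c)∫u², and for the modes u_n = sin(nπ(x−x₀)/L) (x₀ the left endpoint) one has ∫u_n²/∫(u_n')² = (L/(nπ))² → 0, so a(u_n,u_n)/||u_n||_{H^1}² → 1. Hence the optimal constant is α = 1.
Therefore α = 1.


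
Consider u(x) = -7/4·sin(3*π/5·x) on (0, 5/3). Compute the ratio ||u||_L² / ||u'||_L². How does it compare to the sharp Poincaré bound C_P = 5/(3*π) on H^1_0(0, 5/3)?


||u||_L² / ||u'||_L² = 5/(3*π) = C_P.

u(x) = -7/4·sin(3*π/5·x), so u'(x) = -21*π*cos(3*π*x/5)/20.
Writing u(x) = A·sin(kπx/L) with A = -7/4 and k = 1, use ∫_0^L sin²(kπx/L) dx = L/2 and ∫_0^L cos²(kπx/L) dx = L/2.
u² = 49/16·sin²(3*π/5·x) and (u')² = 441*π^2/400·cos²(3*π/5·x), and each of sin², cos² integrates to L/2 = 5/6 over (0, 5/3).
∫_0^5/3 u² dx = 245/96, so ||u||_L² = 7*sqrt(30)/24.
∫_0^5/3 (u')² dx = 147*π^2/160, so ||u'||_L² = 7*sqrt(30)*π/40.
Ratio ||u||_L² / ||u'||_L² = 5/(3*π).
Sharp Poincaré constant on H^1_0(0, 5/3) is C_P = L/π = 5/(3*π), achieved by sin(3*π/5·x).
This is the k = 1 eigenfunction (up to amplitude), so the ratio equals the sharp Poincaré constant exactly.


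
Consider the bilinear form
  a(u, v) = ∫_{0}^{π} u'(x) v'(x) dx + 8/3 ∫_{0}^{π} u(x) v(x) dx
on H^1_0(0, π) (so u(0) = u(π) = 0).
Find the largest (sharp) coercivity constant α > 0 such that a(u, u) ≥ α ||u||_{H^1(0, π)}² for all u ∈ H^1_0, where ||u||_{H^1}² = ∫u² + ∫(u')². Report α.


α = 1

Coercivity of a(·,·) on H^1_0(0, π) means a(u, u) ≥ α ||u||_{H^1}² for every u ∈ H^1_0.
The interval has length L = π, and Poincaré/coercivity depend only on L. Here a(u, u) = ∫(u')² + (8/3)·∫u².
Here c = 8/3 ≥ 1, so a(u,u) = ∫(u')² + c∫u² ≥ ∫(u')² + ∫u² = ||u||_{H^1}², i.e. α = 1 works. No larger α is possible: a(u,u) ≥ α||u||_{H^1}² means (1−α)∫(u')² ≥ (α−c)∫u², and for the modes u_n = sin(nπ(x−x₀)/L) (x₀ the left endpoint) one has ∫u_n²/∫(u_n')² = (L/(nπ))² → 0, so a(u_n,u_n)/||u_n||_{H^1}² → 1. Hence the optimal constant is α = 1.
Therefore α = 1.


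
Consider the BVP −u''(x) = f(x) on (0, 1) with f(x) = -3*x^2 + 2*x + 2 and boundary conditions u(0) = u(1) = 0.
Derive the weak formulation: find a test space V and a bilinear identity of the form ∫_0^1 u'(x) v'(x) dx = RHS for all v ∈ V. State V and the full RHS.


V = H^1_0(0, 1) (so v(0) = v(1) = 0); weak form: ∫_0^1 u'v' dx = ∫_0^1 (-3*x^2 + 2*x + 2) v dx for all v ∈ V.

Multiply both sides by a test function v and integrate from 0 to 1:
  ∫_0^1 −u''(x) v(x) dx = ∫_0^1 f(x) v(x) dx.
Integrate the LHS by parts once:
  ∫_0^1 −u'' v dx = −[u'(x) v(x)]_0^1 + ∫_0^1 u'(x) v'(x) dx.
Thus ∫_0^1 u'(x) v'(x) dx = ∫_0^1 f(x) v(x) dx + [u'(x) v(x)]_0^1.
Choose V so that boundary terms are either known or forced to vanish.
u is Dirichlet: u(0) = u(1) = 0. Let V = H^1_0(0, 1); then v(0) = v(1) = 0, and [u' v]_0^1 = 0.
Weak formulation: find u (satisfying any essential BC) such that ∫_0^1 u'(x) v'(x) dx = ∫_0^1 f v dx for all v ∈ V.
Substituting f(x) = -3*x^2 + 2*x + 2, the right-hand side is ∫_0^1 (-3*x^2 + 2*x + 2) v dx.


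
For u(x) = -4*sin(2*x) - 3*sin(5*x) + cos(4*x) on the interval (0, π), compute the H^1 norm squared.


||u||_{H^1(0,π)}^2 = -340/3 + 331*π/2

u'(x) = -4*sin(4*x) - 8*cos(2*x) - 15*cos(5*x).
Expand u² and (u')² and integrate term by term on (0, π), using: for integers n ≥ 1, ∫_0^π sin²(nx) dx = ∫_0^π cos²(nx) dx = π/2; for n ≠ n', ∫_0^π sin(nx)sin(n'x) dx = ∫_0^π cos(nx)cos(n'x) dx = 0; and by product-to-sum, ∫_0^π sin(nx)cos(n'x) dx = ½∫_0^π [sin((n+n')x) + sin((n−n')x)] dx, which is 0 when n+n' is even and 2n/(n²−n'²) when n+n' is odd (it need not vanish on (0, π)).
  u² squared terms: (-4)²·∫sin(2x)² dx = 16·π/2 = 8*π;  (-3)²·∫sin(5x)² dx = 9·π/2 = 9*π/2;  (1)²·∫cos(4x)² dx = 1·π/2 = π/2.
  u² cross terms: 2·(-4)·(-3)·∫sin(2x)·sin(5x) dx = 24·(0) = 0;  2·(-4)·(1)·∫sin(2x)·cos(4x) dx = -8·(0) = 0;  2·(-3)·(1)·∫sin(5x)·cos(4x) dx = -6·(10/9) = -20/3.
  So ∫_0^π u² dx = 8*π + 9*π/2 + π/2 + 0 + 0 − 20/3 = -20/3 + 13*π.
  (u')² squared terms: (-15)²·∫cos(5x)² dx = 225·π/2 = 225*π/2;  (-8)²·∫cos(2x)² dx = 64·π/2 = 32*π;  (-4)²·∫sin(4x)² dx = 16·π/2 = 8*π.
  (u')² cross terms: 2·(-15)·(-8)·∫cos(5x)·cos(2x) dx = 240·(0) = 0;  2·(-15)·(-4)·∫cos(5x)·sin(4x) dx = 120·(-8/9) = -320/3;  2·(-8)·(-4)·∫cos(2x)·sin(4x) dx = 64·(0) = 0.
  So ∫_0^π (u')² dx = 225*π/2 + 32*π + 8*π + 0 − 320/3 + 0 = -320/3 + 305*π/2.
||u||_{H^1}^2 = (-20/3 + 13*π) + (-320/3 + 305*π/2) = -340/3 + 331*π/2.


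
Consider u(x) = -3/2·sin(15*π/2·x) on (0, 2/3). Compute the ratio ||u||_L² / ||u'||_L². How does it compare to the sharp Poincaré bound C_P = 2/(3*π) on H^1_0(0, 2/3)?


||u||_L² / ||u'||_L² = 2/(15*π) < C_P = 2/(3*π).

u(x) = -3/2·sin(15*π/2·x), so u'(x) = -45*π*cos(15*π*x/2)/4.
Writing u(x) = A·sin(kπx/L) with A = -3/2 and k = 5, use ∫_0^L sin²(kπx/L) dx = L/2 and ∫_0^L cos²(kπx/L) dx = L/2.
u² = 9/4·sin²(15*π/2·x) and (u')² = 2025*π^2/16·cos²(15*π/2·x), and each of sin², cos² integrates to L/2 = 1/3 over (0, 2/3).
∫_0^2/3 u² dx = 3/4, so ||u||_L² = sqrt(3)/2.
∫_0^2/3 (u')² dx = 675*π^2/16, so ||u'||_L² = 15*sqrt(3)*π/4.
Ratio ||u||_L² / ||u'||_L² = 2/(15*π).
Sharp Poincaré constant on H^1_0(0, 2/3) is C_P = L/π = 2/(3*π), achieved by sin(3*π/2·x).
This is the k = 5 harmonic; the ratio L/(kπ) is strictly less than C_P = L/π, consistent with the sharp inequality ||u||_L² ≤ C_P ||u'||_L².


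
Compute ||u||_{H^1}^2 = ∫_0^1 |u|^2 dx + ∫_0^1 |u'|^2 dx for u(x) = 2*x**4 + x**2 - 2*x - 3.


||u||_{H^1}^2 = 6203/315

The H^1 norm (squared) on an interval (0, L) is
  ||u||_{H^1}^2 = ∫_0^L u(x)^2 dx + ∫_0^L u'(x)^2 dx.
Compute u'(x) = 8*x**3 + 2*x - 2.
Then u(x)^2 = 4*x**8 + 4*x**6 - 8*x**5 - 11*x**4 - 4*x**3 - 2*x**2 + 12*x + 9 and u'(x)^2 = 64*x**6 + 32*x**4 - 32*x**3 + 4*x**2 - 8*x + 4.
Integrate each monomial from 0 to 1 using ∫_0^1 c·x^n dx = c·1^(n+1)/(n+1):
  ∫_0^1 u(x)^2 dx = ∫_0^1 (4*x^8 + 4*x^6 - 8*x^5 - 11*x^4 - 4*x^3 - 2*x^2 + 12*x + 9) dx. Term by term:
    ∫_0^1 4*x^8 dx = 4/9;  ∫_0^1 4*x^6 dx = 4/7;  ∫_0^1 -8*x^5 dx = -4/3;
    ∫_0^1 -11*x^4 dx = -11/5;  ∫_0^1 -4*x^3 dx = -1;  ∫_0^1 -2*x^2 dx = -2/3;
    ∫_0^1 12*x dx = 6;  ∫_0^1 9 dx = 9.
  Sum: 4/9 + 4/7 − 4/3 − 11/5 − 1 − 2/3 + 6 + 9 = 3407/315.
  ∫_0^1 u'(x)^2 dx = ∫_0^1 (64*x^6 + 32*x^4 - 32*x^3 + 4*x^2 - 8*x + 4) dx. Term by term:
    ∫_0^1 64*x^6 dx = 64/7;  ∫_0^1 32*x^4 dx = 32/5;  ∫_0^1 -32*x^3 dx = -8;
    ∫_0^1 4*x^2 dx = 4/3;  ∫_0^1 -8*x dx = -4;  ∫_0^1 4 dx = 4.
  Sum: 64/7 + 32/5 − 8 + 4/3 − 4 + 4 = 932/105.
Adding: ||u||_{H^1}^2 = 3407/315 + 932/105 = 6203/315.


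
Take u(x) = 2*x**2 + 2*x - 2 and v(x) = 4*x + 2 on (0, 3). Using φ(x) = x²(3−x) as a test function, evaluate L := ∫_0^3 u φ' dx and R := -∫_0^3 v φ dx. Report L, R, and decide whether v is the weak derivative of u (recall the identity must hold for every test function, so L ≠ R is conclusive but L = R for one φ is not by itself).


LHS = -621/10, RHS = -621/10. Yes, v = u' weakly.

u(x) = 2*x**2 + 2*x - 2, classical derivative u'(x) = 4*x + 2.
φ(x) = x²(3−x), so φ'(x) = 3*x*(2 - x).
Note φ(0) = φ(3) = 0, so the boundary term u·φ vanishes.
LHS = ∫_0^3 u(x) φ'(x) dx = ∫_0^3 (-6*x^4 + 6*x^3 + 18*x^2 - 12*x) dx. Term by term:
  ∫_0^3 -6*x^4 dx = -1458/5;  ∫_0^3 6*x^3 dx = 243/2;  ∫_0^3 18*x^2 dx = 162;
  ∫_0^3 -12*x dx = -54.
Sum: -1458/5 + 243/2 + 162 − 54 = -621/10.
So LHS = -621/10.
∫_0^3 v(x) φ(x) dx = ∫_0^3 (-4*x^4 + 10*x^3 + 6*x^2) dx. Term by term:
  ∫_0^3 -4*x^4 dx = -972/5;  ∫_0^3 10*x^3 dx = 405/2;  ∫_0^3 6*x^2 dx = 54.
Sum: -972/5 + 405/2 + 54 = 621/10.
So RHS = -∫_0^3 v(x) φ(x) dx = -621/10.
LHS = RHS, so the identity holds for this test φ.
Moreover u is smooth here and v(x) = u'(x) = 4*x + 2 pointwise, so the identity holds for every test function. Hence v is the weak derivative of u.


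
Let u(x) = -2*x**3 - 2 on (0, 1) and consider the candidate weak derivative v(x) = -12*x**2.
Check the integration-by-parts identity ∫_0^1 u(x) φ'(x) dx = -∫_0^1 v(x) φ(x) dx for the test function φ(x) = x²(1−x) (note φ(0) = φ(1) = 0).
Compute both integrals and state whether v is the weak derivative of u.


LHS = 1/5, RHS = 2/5. No, v is not the weak derivative of u.

u(x) = -2*x**3 - 2, classical derivative u'(x) = -6*x**2.
φ(x) = x²(1−x), so φ'(x) = x*(2 - 3*x).
Note φ(0) = φ(1) = 0, so the boundary term u·φ vanishes.
LHS = ∫_0^1 u(x) φ'(x) dx = ∫_0^1 (6*x^5 - 4*x^4 + 6*x^2 - 4*x) dx. Term by term:
  ∫_0^1 6*x^5 dx = 1;  ∫_0^1 -4*x^4 dx = -4/5;  ∫_0^1 6*x^2 dx = 2;
  ∫_0^1 -4*x dx = -2.
Sum: 1 − 4/5 + 2 − 2 = 1/5.
So LHS = 1/5.
∫_0^1 v(x) φ(x) dx = ∫_0^1 (12*x^5 - 12*x^4) dx. Term by term:
  ∫_0^1 12*x^5 dx = 2;  ∫_0^1 -12*x^4 dx = -12/5.
Sum: 2 − 12/5 = -2/5.
So RHS = -∫_0^1 v(x) φ(x) dx = 2/5.
LHS − RHS = -1/5 ≠ 0, so the identity fails.
(For a valid weak derivative the identity must hold for EVERY test function, in particular this one. The failure shows v is NOT the weak derivative of u.)
Correct weak derivative would be u'(x) = -6*x**2.


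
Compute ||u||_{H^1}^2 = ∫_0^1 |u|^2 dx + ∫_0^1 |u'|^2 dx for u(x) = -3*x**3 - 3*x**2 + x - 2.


||u||_{H^1}^2 = 11953/210

The H^1 norm (squared) on an interval (0, L) is
  ||u||_{H^1}^2 = ∫_0^L u(x)^2 dx + ∫_0^L u'(x)^2 dx.
Compute u'(x) = -9*x**2 - 6*x + 1.
Then u(x)^2 = 9*x**6 + 18*x**5 + 3*x**4 + 6*x**3 + 13*x**2 - 4*x + 4 and u'(x)^2 = 81*x**4 + 108*x**3 + 18*x**2 - 12*x + 1.
Integrate each monomial from 0 to 1 using ∫_0^1 c·x^n dx = c·1^(n+1)/(n+1):
  ∫_0^1 u(x)^2 dx = ∫_0^1 (9*x^6 + 18*x^5 + 3*x^4 + 6*x^3 + 13*x^2 - 4*x + 4) dx. Term by term:
    ∫_0^1 9*x^6 dx = 9/7;  ∫_0^1 18*x^5 dx = 3;  ∫_0^1 3*x^4 dx = 3/5;
    ∫_0^1 6*x^3 dx = 3/2;  ∫_0^1 13*x^2 dx = 13/3;  ∫_0^1 -4*x dx = -2;
    ∫_0^1 4 dx = 4.
  Sum: 9/7 + 3 + 3/5 + 3/2 + 13/3 − 2 + 4 = 2671/210.
  ∫_0^1 u'(x)^2 dx = ∫_0^1 (81*x^4 + 108*x^3 + 18*x^2 - 12*x + 1) dx. Term by term:
    ∫_0^1 81*x^4 dx = 81/5;  ∫_0^1 108*x^3 dx = 27;  ∫_0^1 18*x^2 dx = 6;
    ∫_0^1 -12*x dx = -6;  ∫_0^1 1 dx = 1.
  Sum: 81/5 + 27 + 6 − 6 + 1 = 221/5.
Adding: ||u||_{H^1}^2 = 2671/210 + 221/5 = 11953/210.


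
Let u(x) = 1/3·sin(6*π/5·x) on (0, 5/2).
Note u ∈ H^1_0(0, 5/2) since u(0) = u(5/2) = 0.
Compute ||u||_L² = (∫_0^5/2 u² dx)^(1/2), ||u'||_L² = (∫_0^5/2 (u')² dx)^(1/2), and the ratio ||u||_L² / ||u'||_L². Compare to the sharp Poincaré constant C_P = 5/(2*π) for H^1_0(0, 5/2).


||u||_L² / ||u'||_L² = 5/(6*π) < C_P = 5/(2*π).

u(x) = 1/3·sin(6*π/5·x), so u'(x) = 2*π*cos(6*π*x/5)/5.
Writing u(x) = A·sin(kπx/L) with A = 1/3 and k = 3, use ∫_0^L sin²(kπx/L) dx = L/2 and ∫_0^L cos²(kπx/L) dx = L/2.
u² = 1/9·sin²(6*π/5·x) and (u')² = 4*π^2/25·cos²(6*π/5·x), and each of sin², cos² integrates to L/2 = 5/4 over (0, 5/2).
∫_0^5/2 u² dx = 5/36, so ||u||_L² = sqrt(5)/6.
∫_0^5/2 (u')² dx = π^2/5, so ||u'||_L² = sqrt(5)*π/5.
Ratio ||u||_L² / ||u'||_L² = 5/(6*π).
Sharp Poincaré constant on H^1_0(0, 5/2) is C_P = L/π = 5/(2*π), achieved by sin(2*π/5·x).
This is the k = 3 harmonic; the ratio L/(kπ) is strictly less than C_P = L/π, consistent with the sharp inequality ||u||_L² ≤ C_P ||u'||_L².


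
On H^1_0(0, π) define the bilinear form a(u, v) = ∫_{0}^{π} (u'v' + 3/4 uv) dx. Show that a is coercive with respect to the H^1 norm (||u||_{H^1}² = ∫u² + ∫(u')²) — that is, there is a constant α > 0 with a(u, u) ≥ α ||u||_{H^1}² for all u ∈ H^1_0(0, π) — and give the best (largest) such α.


α = 7/8

Coercivity of a(·,·) on H^1_0(0, π) means a(u, u) ≥ α ||u||_{H^1}² for every u ∈ H^1_0.
The interval has length L = π, and Poincaré/coercivity depend only on L. Here a(u, u) = ∫(u')² + (3/4)·∫u².
Here 0 < c = 3/4 < 1. The condition a(u,u) ≥ α||u||_{H^1}² reads (1−α)∫(u')² ≥ (α−c)∫u². Any admissible α is ≤ 1 (rapidly oscillating u have ∫u²/∫(u')² → 0), and α = 1 would force 0 ≥ (1−c)∫u², impossible since c < 1; so 1−α > 0. By the sharp Poincaré inequality on H^1_0 of an interval of length L, ∫(u')² ≥ (π/L)²∫u² with equality for the first sine mode sin(π(x−x₀)/L) (x₀ the left endpoint), so the inequality holds for all u iff (1−α)(π/L)² ≥ α − c, i.e. α ≤ ((π/L)² + c)/((π/L)² + 1) = (1 + c(L/π)²)/(1 + (L/π)²). With (π/L)² = 1 and c = 3/4, the largest admissible constant is α = ((π/L)² + c)/((π/L)² + 1).
Simplifying, α = 7/8.
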